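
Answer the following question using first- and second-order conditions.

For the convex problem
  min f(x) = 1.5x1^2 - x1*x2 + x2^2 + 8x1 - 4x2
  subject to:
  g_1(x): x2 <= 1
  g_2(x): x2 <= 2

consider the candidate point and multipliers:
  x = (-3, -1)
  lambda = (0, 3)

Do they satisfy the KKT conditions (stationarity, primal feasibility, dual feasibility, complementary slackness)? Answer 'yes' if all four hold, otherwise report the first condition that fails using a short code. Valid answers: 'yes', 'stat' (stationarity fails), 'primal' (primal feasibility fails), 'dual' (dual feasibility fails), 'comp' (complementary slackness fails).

Gradient of f: grad f(x) = Q x + c = (0, -3)
Constraint values g_i(x) = a_i^T x - b_i:
  g_1((-3, -1)) = -2
  g_2((-3, -1)) = -3
Stationarity residual: grad f(x) + sum_i lambda_i a_i = (0, 0)
  -> stationarity OK
Primal feasibility (all g_i <= 0): OK
Dual feasibility (all lambda_i >= 0): OK
Complementary slackness (lambda_i * g_i(x) = 0 for all i): FAILS

Verdict: the first failing condition is complementary_slackness -> comp.

comp


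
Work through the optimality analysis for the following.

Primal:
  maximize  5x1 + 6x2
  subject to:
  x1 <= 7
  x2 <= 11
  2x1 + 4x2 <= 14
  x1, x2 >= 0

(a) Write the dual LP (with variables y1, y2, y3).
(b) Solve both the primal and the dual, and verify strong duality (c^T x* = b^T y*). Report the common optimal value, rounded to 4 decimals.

The standard primal-dual pair for 'max c^T x s.t. A x <= b, x >= 0' is:
  Dual:  min b^T y  s.t.  A^T y >= c,  y >= 0.

So the dual LP is:
  minimize  7y1 + 11y2 + 14y3
  subject to:
    y1 + 2y3 >= 5
    y2 + 4y3 >= 6
    y1, y2, y3 >= 0

Solving the primal: x* = (7, 0).
  primal value c^T x* = 35.
Solving the dual: y* = (2, 0, 1.5).
  dual value b^T y* = 35.
Strong duality: c^T x* = b^T y*. Confirmed.

35


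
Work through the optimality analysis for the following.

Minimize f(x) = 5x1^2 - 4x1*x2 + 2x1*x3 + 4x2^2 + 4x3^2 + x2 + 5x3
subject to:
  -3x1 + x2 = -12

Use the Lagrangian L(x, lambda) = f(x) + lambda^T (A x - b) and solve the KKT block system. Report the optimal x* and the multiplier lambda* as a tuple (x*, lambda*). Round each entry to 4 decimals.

Form the Lagrangian:
  L(x, lambda) = (1/2) x^T Q x + c^T x + lambda^T (A x - b)
Stationarity (grad_x L = 0): Q x + c + A^T lambda = 0.
Primal feasibility: A x = b.

This gives the KKT block system:
  [ Q   A^T ] [ x     ]   [-c ]
  [ A    0  ] [ lambda ] = [ b ]

Solving the linear system:
  x*      = (4.1435, 0.4304, -1.6609)
  lambda* = (12.1304)
  f(x*)   = 68.8457

x* = (4.1435, 0.4304, -1.6609), lambda* = (12.1304)


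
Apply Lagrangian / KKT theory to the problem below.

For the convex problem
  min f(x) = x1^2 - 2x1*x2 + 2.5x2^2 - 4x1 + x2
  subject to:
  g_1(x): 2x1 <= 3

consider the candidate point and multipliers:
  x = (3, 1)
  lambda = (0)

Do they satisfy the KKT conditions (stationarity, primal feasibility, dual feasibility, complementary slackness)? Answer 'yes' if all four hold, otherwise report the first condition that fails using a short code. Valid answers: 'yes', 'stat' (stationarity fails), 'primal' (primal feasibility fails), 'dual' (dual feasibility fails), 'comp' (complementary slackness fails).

Gradient of f: grad f(x) = Q x + c = (0, 0)
Constraint values g_i(x) = a_i^T x - b_i:
  g_1((3, 1)) = 3
Stationarity residual: grad f(x) + sum_i lambda_i a_i = (0, 0)
  -> stationarity OK
Primal feasibility (all g_i <= 0): FAILS
Dual feasibility (all lambda_i >= 0): OK
Complementary slackness (lambda_i * g_i(x) = 0 for all i): OK

Verdict: the first failing condition is primal_feasibility -> primal.

primal


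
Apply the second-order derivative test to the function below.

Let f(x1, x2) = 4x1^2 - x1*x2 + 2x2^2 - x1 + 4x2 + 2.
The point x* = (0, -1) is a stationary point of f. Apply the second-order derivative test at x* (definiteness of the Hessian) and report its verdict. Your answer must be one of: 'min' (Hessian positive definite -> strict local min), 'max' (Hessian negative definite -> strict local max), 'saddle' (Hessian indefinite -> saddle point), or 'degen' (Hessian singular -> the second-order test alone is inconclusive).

Compute the Hessian H = grad^2 f:
  H = [[8, -1], [-1, 4]]
Verify stationarity: grad f(x*) = H x* + g = (0, 0).
Eigenvalues of H: 3.7639, 8.2361.
Both eigenvalues > 0, so H is positive definite -> x* is a strict local min.

min


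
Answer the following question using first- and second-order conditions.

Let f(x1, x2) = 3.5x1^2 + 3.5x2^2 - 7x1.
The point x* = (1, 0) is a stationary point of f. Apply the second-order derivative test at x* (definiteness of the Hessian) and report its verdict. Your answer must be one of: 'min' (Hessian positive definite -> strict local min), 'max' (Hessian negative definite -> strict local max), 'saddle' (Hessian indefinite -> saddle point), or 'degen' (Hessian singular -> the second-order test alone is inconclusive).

Compute the Hessian H = grad^2 f:
  H = [[7, 0], [0, 7]]
Verify stationarity: grad f(x*) = H x* + g = (0, 0).
Eigenvalues of H: 7, 7.
Both eigenvalues > 0, so H is positive definite -> x* is a strict local min.

min


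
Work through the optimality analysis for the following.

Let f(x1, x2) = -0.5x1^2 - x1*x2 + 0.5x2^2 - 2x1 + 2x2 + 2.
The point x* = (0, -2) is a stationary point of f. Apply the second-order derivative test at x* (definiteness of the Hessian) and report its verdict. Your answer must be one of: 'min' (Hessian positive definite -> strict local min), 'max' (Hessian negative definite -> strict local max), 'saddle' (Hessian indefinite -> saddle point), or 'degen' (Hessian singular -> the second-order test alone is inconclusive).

Compute the Hessian H = grad^2 f:
  H = [[-1, -1], [-1, 1]]
Verify stationarity: grad f(x*) = H x* + g = (0, 0).
Eigenvalues of H: -1.4142, 1.4142.
Eigenvalues have mixed signs, so H is indefinite -> x* is a saddle point.

saddle


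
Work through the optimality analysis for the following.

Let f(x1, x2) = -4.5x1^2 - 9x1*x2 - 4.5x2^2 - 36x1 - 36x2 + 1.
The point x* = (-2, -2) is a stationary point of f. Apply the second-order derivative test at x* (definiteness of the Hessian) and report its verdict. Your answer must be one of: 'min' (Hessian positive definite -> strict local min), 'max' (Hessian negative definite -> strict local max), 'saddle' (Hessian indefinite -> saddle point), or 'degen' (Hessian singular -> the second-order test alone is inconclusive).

Compute the Hessian H = grad^2 f:
  H = [[-9, -9], [-9, -9]]
Verify stationarity: grad f(x*) = H x* + g = (0, 0).
Eigenvalues of H: -18, 0.
H has a zero eigenvalue (singular; negative semidefinite but not definite), so H is neither positive definite, negative definite, nor indefinite. The second-order test alone is inconclusive -> degen.
(Indeed, f is constant along the null direction of H through x*, so x* is not a strict local extremum.)

degen


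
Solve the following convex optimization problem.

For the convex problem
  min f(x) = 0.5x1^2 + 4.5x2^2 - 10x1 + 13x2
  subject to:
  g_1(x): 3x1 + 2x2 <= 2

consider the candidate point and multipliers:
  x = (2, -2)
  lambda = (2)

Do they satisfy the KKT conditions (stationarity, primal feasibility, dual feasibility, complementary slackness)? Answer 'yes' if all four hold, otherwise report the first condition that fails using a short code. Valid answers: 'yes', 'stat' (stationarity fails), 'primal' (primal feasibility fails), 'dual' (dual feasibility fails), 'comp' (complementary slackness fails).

Gradient of f: grad f(x) = Q x + c = (-8, -5)
Constraint values g_i(x) = a_i^T x - b_i:
  g_1((2, -2)) = 0
Stationarity residual: grad f(x) + sum_i lambda_i a_i = (-2, -1)
  -> stationarity FAILS
Primal feasibility (all g_i <= 0): OK
Dual feasibility (all lambda_i >= 0): OK
Complementary slackness (lambda_i * g_i(x) = 0 for all i): OK

Verdict: the first failing condition is stationarity -> stat.

stat


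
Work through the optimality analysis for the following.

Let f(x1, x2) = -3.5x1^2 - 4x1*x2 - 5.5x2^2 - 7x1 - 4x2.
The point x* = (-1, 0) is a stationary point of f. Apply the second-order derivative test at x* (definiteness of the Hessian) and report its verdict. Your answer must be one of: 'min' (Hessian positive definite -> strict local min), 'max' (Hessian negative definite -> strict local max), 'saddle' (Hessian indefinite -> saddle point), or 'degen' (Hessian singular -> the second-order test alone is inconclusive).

Compute the Hessian H = grad^2 f:
  H = [[-7, -4], [-4, -11]]
Verify stationarity: grad f(x*) = H x* + g = (0, 0).
Eigenvalues of H: -13.4721, -4.5279.
Both eigenvalues < 0, so H is negative definite -> x* is a strict local max.

max


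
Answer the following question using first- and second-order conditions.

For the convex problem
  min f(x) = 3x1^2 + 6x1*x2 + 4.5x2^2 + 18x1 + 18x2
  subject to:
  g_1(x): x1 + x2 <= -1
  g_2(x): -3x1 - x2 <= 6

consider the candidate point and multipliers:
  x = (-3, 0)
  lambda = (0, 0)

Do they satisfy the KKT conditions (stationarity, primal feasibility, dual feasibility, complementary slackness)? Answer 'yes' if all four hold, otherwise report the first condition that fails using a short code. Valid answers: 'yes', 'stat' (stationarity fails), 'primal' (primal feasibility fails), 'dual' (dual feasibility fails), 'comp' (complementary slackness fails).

Gradient of f: grad f(x) = Q x + c = (0, 0)
Constraint values g_i(x) = a_i^T x - b_i:
  g_1((-3, 0)) = -2
  g_2((-3, 0)) = 3
Stationarity residual: grad f(x) + sum_i lambda_i a_i = (0, 0)
  -> stationarity OK
Primal feasibility (all g_i <= 0): FAILS
Dual feasibility (all lambda_i >= 0): OK
Complementary slackness (lambda_i * g_i(x) = 0 for all i): OK

Verdict: the first failing condition is primal_feasibility -> primal.

primal


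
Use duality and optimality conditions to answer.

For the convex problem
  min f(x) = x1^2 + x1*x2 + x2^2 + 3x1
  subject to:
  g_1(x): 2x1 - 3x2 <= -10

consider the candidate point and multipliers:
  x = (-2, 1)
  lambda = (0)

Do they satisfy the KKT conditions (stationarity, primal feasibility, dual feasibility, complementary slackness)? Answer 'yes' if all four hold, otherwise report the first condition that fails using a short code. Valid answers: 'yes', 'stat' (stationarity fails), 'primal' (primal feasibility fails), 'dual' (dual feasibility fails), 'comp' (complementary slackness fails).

Gradient of f: grad f(x) = Q x + c = (0, 0)
Constraint values g_i(x) = a_i^T x - b_i:
  g_1((-2, 1)) = 3
Stationarity residual: grad f(x) + sum_i lambda_i a_i = (0, 0)
  -> stationarity OK
Primal feasibility (all g_i <= 0): FAILS
Dual feasibility (all lambda_i >= 0): OK
Complementary slackness (lambda_i * g_i(x) = 0 for all i): OK

Verdict: the first failing condition is primal_feasibility -> primal.

primal


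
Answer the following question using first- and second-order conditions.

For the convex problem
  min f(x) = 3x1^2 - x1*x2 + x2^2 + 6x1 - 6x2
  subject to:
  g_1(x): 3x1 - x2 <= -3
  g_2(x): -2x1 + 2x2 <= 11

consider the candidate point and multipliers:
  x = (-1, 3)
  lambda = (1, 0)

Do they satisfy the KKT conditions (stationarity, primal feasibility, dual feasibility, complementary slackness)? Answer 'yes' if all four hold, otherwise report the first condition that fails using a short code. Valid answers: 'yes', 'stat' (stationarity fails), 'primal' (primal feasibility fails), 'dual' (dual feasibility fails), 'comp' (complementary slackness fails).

Gradient of f: grad f(x) = Q x + c = (-3, 1)
Constraint values g_i(x) = a_i^T x - b_i:
  g_1((-1, 3)) = -3
  g_2((-1, 3)) = -3
Stationarity residual: grad f(x) + sum_i lambda_i a_i = (0, 0)
  -> stationarity OK
Primal feasibility (all g_i <= 0): OK
Dual feasibility (all lambda_i >= 0): OK
Complementary slackness (lambda_i * g_i(x) = 0 for all i): FAILS

Verdict: the first failing condition is complementary_slackness -> comp.

comp


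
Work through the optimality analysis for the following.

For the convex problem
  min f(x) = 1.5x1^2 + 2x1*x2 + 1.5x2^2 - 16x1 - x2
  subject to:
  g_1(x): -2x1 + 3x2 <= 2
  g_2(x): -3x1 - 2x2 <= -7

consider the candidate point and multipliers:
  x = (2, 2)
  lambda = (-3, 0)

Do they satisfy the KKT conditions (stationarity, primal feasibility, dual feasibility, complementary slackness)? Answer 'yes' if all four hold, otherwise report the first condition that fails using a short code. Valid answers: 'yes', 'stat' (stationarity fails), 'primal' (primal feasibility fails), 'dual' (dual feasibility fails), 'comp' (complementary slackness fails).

Gradient of f: grad f(x) = Q x + c = (-6, 9)
Constraint values g_i(x) = a_i^T x - b_i:
  g_1((2, 2)) = 0
  g_2((2, 2)) = -3
Stationarity residual: grad f(x) + sum_i lambda_i a_i = (0, 0)
  -> stationarity OK
Primal feasibility (all g_i <= 0): OK
Dual feasibility (all lambda_i >= 0): FAILS
Complementary slackness (lambda_i * g_i(x) = 0 for all i): OK

Verdict: the first failing condition is dual_feasibility -> dual.

dual


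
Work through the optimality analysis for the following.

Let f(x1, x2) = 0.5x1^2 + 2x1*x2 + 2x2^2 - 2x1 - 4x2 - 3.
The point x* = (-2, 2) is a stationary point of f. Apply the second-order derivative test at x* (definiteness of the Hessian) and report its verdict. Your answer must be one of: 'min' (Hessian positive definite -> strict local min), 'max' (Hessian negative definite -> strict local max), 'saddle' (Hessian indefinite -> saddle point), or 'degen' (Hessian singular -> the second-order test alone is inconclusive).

Compute the Hessian H = grad^2 f:
  H = [[1, 2], [2, 4]]
Verify stationarity: grad f(x*) = H x* + g = (0, 0).
Eigenvalues of H: 0, 5.
H has a zero eigenvalue (singular; positive semidefinite but not definite), so H is neither positive definite, negative definite, nor indefinite. The second-order test alone is inconclusive -> degen.
(Indeed, f is constant along the null direction of H through x*, so x* is not a strict local extremum.)

degen


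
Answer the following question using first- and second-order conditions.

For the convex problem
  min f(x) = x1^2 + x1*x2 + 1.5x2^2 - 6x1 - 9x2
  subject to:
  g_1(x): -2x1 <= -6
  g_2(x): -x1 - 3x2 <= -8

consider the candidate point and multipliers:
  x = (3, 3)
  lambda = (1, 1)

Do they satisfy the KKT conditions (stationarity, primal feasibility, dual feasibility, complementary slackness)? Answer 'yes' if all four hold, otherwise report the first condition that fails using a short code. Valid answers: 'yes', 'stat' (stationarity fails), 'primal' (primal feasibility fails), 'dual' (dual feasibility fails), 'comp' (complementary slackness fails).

Gradient of f: grad f(x) = Q x + c = (3, 3)
Constraint values g_i(x) = a_i^T x - b_i:
  g_1((3, 3)) = 0
  g_2((3, 3)) = -4
Stationarity residual: grad f(x) + sum_i lambda_i a_i = (0, 0)
  -> stationarity OK
Primal feasibility (all g_i <= 0): OK
Dual feasibility (all lambda_i >= 0): OK
Complementary slackness (lambda_i * g_i(x) = 0 for all i): FAILS

Verdict: the first failing condition is complementary_slackness -> comp.

comp


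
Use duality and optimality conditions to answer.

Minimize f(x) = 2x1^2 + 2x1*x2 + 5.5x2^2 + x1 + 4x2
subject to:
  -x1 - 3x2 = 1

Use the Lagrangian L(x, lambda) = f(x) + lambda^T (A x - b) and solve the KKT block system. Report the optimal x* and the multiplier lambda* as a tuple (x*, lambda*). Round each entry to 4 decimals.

Form the Lagrangian:
  L(x, lambda) = (1/2) x^T Q x + c^T x + lambda^T (A x - b)
Stationarity (grad_x L = 0): Q x + c + A^T lambda = 0.
Primal feasibility: A x = b.

This gives the KKT block system:
  [ Q   A^T ] [ x     ]   [-c ]
  [ A    0  ] [ lambda ] = [ b ]

Solving the linear system:
  x*      = (-0.0571, -0.3143)
  lambda* = (0.1429)
  f(x*)   = -0.7286

x* = (-0.0571, -0.3143), lambda* = (0.1429)


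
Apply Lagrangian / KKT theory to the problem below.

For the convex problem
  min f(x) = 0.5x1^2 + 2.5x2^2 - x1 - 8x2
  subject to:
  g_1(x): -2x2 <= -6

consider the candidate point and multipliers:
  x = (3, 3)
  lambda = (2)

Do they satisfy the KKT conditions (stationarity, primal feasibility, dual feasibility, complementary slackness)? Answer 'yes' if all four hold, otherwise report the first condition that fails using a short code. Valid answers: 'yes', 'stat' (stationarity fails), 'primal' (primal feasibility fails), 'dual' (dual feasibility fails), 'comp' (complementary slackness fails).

Gradient of f: grad f(x) = Q x + c = (2, 7)
Constraint values g_i(x) = a_i^T x - b_i:
  g_1((3, 3)) = 0
Stationarity residual: grad f(x) + sum_i lambda_i a_i = (2, 3)
  -> stationarity FAILS
Primal feasibility (all g_i <= 0): OK
Dual feasibility (all lambda_i >= 0): OK
Complementary slackness (lambda_i * g_i(x) = 0 for all i): OK

Verdict: the first failing condition is stationarity -> stat.

stat


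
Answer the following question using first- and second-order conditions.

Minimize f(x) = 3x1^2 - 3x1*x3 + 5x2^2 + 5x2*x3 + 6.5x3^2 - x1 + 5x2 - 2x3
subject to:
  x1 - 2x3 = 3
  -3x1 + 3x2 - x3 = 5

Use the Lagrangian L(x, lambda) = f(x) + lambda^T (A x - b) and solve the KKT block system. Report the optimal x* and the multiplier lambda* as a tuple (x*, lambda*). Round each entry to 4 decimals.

Form the Lagrangian:
  L(x, lambda) = (1/2) x^T Q x + c^T x + lambda^T (A x - b)
Stationarity (grad_x L = 0): Q x + c + A^T lambda = 0.
Primal feasibility: A x = b.

This gives the KKT block system:
  [ Q   A^T ] [ x     ]   [-c ]
  [ A    0  ] [ lambda ] = [ b ]

Solving the linear system:
  x*      = (-0.2476, 0.8778, -1.6238)
  lambda* = (-8.0454, -1.8865)
  f(x*)   = 20.7265

x* = (-0.2476, 0.8778, -1.6238), lambda* = (-8.0454, -1.8865)


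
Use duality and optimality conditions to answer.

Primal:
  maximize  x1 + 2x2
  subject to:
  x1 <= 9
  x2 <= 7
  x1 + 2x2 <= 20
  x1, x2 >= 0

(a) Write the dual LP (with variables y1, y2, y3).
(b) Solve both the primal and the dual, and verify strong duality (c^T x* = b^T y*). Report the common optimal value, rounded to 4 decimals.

The standard primal-dual pair for 'max c^T x s.t. A x <= b, x >= 0' is:
  Dual:  min b^T y  s.t.  A^T y >= c,  y >= 0.

So the dual LP is:
  minimize  9y1 + 7y2 + 20y3
  subject to:
    y1 + y3 >= 1
    y2 + 2y3 >= 2
    y1, y2, y3 >= 0

Solving the primal: x* = (6, 7).
  primal value c^T x* = 20.
Solving the dual: y* = (0, 0, 1).
  dual value b^T y* = 20.
Strong duality: c^T x* = b^T y*. Confirmed.

20


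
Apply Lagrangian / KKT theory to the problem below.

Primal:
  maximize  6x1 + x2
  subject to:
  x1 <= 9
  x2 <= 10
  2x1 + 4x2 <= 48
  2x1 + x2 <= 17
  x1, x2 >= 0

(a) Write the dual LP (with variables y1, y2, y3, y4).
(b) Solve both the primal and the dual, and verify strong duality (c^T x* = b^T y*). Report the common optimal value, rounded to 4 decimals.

The standard primal-dual pair for 'max c^T x s.t. A x <= b, x >= 0' is:
  Dual:  min b^T y  s.t.  A^T y >= c,  y >= 0.

So the dual LP is:
  minimize  9y1 + 10y2 + 48y3 + 17y4
  subject to:
    y1 + 2y3 + 2y4 >= 6
    y2 + 4y3 + y4 >= 1
    y1, y2, y3, y4 >= 0

Solving the primal: x* = (8.5, 0).
  primal value c^T x* = 51.
Solving the dual: y* = (0, 0, 0, 3).
  dual value b^T y* = 51.
Strong duality: c^T x* = b^T y*. Confirmed.

51


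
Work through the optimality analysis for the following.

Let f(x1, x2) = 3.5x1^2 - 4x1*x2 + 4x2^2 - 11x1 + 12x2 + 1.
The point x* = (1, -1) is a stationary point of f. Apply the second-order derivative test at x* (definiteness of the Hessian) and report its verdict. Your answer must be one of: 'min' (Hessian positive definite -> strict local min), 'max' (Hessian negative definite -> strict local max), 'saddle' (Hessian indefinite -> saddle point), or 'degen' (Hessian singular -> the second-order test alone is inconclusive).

Compute the Hessian H = grad^2 f:
  H = [[7, -4], [-4, 8]]
Verify stationarity: grad f(x*) = H x* + g = (0, 0).
Eigenvalues of H: 3.4689, 11.5311.
Both eigenvalues > 0, so H is positive definite -> x* is a strict local min.

min


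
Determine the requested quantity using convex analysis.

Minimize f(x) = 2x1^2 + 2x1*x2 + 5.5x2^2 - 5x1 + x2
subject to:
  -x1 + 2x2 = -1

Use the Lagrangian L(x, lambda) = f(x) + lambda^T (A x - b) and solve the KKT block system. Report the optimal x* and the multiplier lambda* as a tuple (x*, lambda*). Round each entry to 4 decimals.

Form the Lagrangian:
  L(x, lambda) = (1/2) x^T Q x + c^T x + lambda^T (A x - b)
Stationarity (grad_x L = 0): Q x + c + A^T lambda = 0.
Primal feasibility: A x = b.

This gives the KKT block system:
  [ Q   A^T ] [ x     ]   [-c ]
  [ A    0  ] [ lambda ] = [ b ]

Solving the linear system:
  x*      = (0.9429, -0.0286)
  lambda* = (-1.2857)
  f(x*)   = -3.0143

x* = (0.9429, -0.0286), lambda* = (-1.2857)


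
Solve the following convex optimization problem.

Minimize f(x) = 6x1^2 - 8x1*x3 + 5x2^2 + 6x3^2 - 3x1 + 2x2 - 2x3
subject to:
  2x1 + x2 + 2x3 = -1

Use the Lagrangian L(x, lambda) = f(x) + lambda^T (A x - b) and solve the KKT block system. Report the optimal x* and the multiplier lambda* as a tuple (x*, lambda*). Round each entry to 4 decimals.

Form the Lagrangian:
  L(x, lambda) = (1/2) x^T Q x + c^T x + lambda^T (A x - b)
Stationarity (grad_x L = 0): Q x + c + A^T lambda = 0.
Primal feasibility: A x = b.

This gives the KKT block system:
  [ Q   A^T ] [ x     ]   [-c ]
  [ A    0  ] [ lambda ] = [ b ]

Solving the linear system:
  x*      = (-0.1357, -0.3571, -0.1857)
  lambda* = (1.5714)
  f(x*)   = 0.8179

x* = (-0.1357, -0.3571, -0.1857), lambda* = (1.5714)


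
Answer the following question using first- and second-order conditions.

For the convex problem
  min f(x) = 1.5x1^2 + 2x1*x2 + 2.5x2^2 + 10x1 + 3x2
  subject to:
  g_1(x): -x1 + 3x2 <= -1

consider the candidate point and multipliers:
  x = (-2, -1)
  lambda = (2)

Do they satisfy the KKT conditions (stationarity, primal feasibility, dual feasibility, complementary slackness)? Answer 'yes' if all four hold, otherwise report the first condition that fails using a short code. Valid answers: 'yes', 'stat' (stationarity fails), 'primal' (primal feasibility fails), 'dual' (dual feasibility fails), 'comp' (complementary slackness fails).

Gradient of f: grad f(x) = Q x + c = (2, -6)
Constraint values g_i(x) = a_i^T x - b_i:
  g_1((-2, -1)) = 0
Stationarity residual: grad f(x) + sum_i lambda_i a_i = (0, 0)
  -> stationarity OK
Primal feasibility (all g_i <= 0): OK
Dual feasibility (all lambda_i >= 0): OK
Complementary slackness (lambda_i * g_i(x) = 0 for all i): OK

Verdict: yes, KKT holds.

yes


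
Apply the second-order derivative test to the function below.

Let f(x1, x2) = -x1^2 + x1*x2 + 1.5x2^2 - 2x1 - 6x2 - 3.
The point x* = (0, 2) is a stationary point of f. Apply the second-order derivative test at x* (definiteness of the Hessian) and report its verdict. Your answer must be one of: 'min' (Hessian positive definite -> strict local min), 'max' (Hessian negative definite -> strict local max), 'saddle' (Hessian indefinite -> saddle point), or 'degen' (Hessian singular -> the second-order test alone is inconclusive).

Compute the Hessian H = grad^2 f:
  H = [[-2, 1], [1, 3]]
Verify stationarity: grad f(x*) = H x* + g = (0, 0).
Eigenvalues of H: -2.1926, 3.1926.
Eigenvalues have mixed signs, so H is indefinite -> x* is a saddle point.

saddle


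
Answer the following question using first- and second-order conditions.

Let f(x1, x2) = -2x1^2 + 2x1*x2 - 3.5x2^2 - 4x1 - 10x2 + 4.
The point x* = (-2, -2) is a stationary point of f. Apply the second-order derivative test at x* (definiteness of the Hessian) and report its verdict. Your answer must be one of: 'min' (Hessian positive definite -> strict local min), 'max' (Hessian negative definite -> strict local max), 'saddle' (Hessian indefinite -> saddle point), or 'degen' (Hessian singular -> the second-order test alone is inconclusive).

Compute the Hessian H = grad^2 f:
  H = [[-4, 2], [2, -7]]
Verify stationarity: grad f(x*) = H x* + g = (0, 0).
Eigenvalues of H: -8, -3.
Both eigenvalues < 0, so H is negative definite -> x* is a strict local max.

max


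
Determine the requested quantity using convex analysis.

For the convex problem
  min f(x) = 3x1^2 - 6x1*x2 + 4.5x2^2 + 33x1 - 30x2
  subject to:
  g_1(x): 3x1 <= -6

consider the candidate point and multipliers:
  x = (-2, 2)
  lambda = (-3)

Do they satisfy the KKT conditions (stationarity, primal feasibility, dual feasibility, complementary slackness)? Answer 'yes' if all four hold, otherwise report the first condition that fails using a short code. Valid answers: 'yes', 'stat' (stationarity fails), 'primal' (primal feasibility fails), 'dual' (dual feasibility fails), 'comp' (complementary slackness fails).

Gradient of f: grad f(x) = Q x + c = (9, 0)
Constraint values g_i(x) = a_i^T x - b_i:
  g_1((-2, 2)) = 0
Stationarity residual: grad f(x) + sum_i lambda_i a_i = (0, 0)
  -> stationarity OK
Primal feasibility (all g_i <= 0): OK
Dual feasibility (all lambda_i >= 0): FAILS
Complementary slackness (lambda_i * g_i(x) = 0 for all i): OK

Verdict: the first failing condition is dual_feasibility -> dual.

dual


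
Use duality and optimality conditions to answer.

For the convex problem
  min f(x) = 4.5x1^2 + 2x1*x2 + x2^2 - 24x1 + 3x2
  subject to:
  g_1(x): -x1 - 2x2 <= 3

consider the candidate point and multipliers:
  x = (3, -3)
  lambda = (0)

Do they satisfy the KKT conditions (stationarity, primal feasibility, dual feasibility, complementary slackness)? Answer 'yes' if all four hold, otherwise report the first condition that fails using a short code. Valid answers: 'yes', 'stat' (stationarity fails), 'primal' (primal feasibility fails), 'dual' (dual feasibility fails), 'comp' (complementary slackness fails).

Gradient of f: grad f(x) = Q x + c = (-3, 3)
Constraint values g_i(x) = a_i^T x - b_i:
  g_1((3, -3)) = 0
Stationarity residual: grad f(x) + sum_i lambda_i a_i = (-3, 3)
  -> stationarity FAILS
Primal feasibility (all g_i <= 0): OK
Dual feasibility (all lambda_i >= 0): OK
Complementary slackness (lambda_i * g_i(x) = 0 for all i): OK

Verdict: the first failing condition is stationarity -> stat.

stat


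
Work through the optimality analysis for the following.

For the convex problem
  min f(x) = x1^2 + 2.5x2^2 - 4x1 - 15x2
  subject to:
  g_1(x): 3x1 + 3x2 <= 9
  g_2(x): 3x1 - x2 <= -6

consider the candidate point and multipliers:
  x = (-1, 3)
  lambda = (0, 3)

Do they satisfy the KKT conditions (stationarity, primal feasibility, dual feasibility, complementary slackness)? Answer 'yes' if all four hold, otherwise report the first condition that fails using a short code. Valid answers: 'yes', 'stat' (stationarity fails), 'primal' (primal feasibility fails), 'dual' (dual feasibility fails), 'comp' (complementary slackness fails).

Gradient of f: grad f(x) = Q x + c = (-6, 0)
Constraint values g_i(x) = a_i^T x - b_i:
  g_1((-1, 3)) = -3
  g_2((-1, 3)) = 0
Stationarity residual: grad f(x) + sum_i lambda_i a_i = (3, -3)
  -> stationarity FAILS
Primal feasibility (all g_i <= 0): OK
Dual feasibility (all lambda_i >= 0): OK
Complementary slackness (lambda_i * g_i(x) = 0 for all i): OK

Verdict: the first failing condition is stationarity -> stat.

stat


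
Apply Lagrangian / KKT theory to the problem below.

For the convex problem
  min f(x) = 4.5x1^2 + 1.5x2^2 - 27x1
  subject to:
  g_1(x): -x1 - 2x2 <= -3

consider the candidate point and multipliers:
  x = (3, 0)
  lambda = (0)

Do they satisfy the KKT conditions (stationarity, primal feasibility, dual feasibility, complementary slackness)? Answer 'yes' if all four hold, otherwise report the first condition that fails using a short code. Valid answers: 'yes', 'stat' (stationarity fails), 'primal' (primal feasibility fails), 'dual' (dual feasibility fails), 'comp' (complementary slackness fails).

Gradient of f: grad f(x) = Q x + c = (0, 0)
Constraint values g_i(x) = a_i^T x - b_i:
  g_1((3, 0)) = 0
Stationarity residual: grad f(x) + sum_i lambda_i a_i = (0, 0)
  -> stationarity OK
Primal feasibility (all g_i <= 0): OK
Dual feasibility (all lambda_i >= 0): OK
Complementary slackness (lambda_i * g_i(x) = 0 for all i): OK

Verdict: yes, KKT holds.

yes


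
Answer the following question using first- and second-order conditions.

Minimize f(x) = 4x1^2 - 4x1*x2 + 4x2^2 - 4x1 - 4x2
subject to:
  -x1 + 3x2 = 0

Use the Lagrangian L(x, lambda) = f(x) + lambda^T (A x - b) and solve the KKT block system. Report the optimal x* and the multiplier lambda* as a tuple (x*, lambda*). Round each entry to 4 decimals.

Form the Lagrangian:
  L(x, lambda) = (1/2) x^T Q x + c^T x + lambda^T (A x - b)
Stationarity (grad_x L = 0): Q x + c + A^T lambda = 0.
Primal feasibility: A x = b.

This gives the KKT block system:
  [ Q   A^T ] [ x     ]   [-c ]
  [ A    0  ] [ lambda ] = [ b ]

Solving the linear system:
  x*      = (0.8571, 0.2857)
  lambda* = (1.7143)
  f(x*)   = -2.2857

x* = (0.8571, 0.2857), lambda* = (1.7143)


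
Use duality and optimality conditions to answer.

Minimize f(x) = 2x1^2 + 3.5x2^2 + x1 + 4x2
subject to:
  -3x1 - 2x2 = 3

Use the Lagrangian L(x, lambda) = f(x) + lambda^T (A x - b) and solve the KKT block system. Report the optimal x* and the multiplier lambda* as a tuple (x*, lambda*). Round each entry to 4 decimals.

Form the Lagrangian:
  L(x, lambda) = (1/2) x^T Q x + c^T x + lambda^T (A x - b)
Stationarity (grad_x L = 0): Q x + c + A^T lambda = 0.
Primal feasibility: A x = b.

This gives the KKT block system:
  [ Q   A^T ] [ x     ]   [-c ]
  [ A    0  ] [ lambda ] = [ b ]

Solving the linear system:
  x*      = (-0.5443, -0.6835)
  lambda* = (-0.3924)
  f(x*)   = -1.0506

x* = (-0.5443, -0.6835), lambda* = (-0.3924)


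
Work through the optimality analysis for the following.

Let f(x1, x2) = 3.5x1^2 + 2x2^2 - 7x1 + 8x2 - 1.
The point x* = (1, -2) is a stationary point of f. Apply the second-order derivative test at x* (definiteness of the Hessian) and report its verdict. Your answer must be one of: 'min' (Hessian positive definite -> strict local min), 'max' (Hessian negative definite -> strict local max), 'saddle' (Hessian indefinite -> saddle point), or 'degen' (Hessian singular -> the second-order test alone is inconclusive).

Compute the Hessian H = grad^2 f:
  H = [[7, 0], [0, 4]]
Verify stationarity: grad f(x*) = H x* + g = (0, 0).
Eigenvalues of H: 4, 7.
Both eigenvalues > 0, so H is positive definite -> x* is a strict local min.

min


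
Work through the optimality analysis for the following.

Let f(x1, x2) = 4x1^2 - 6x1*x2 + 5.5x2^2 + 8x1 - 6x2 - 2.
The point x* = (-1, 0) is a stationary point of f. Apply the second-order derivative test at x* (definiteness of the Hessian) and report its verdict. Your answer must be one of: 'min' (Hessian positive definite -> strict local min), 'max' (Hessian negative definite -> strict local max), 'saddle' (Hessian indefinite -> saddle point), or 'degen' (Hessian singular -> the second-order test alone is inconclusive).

Compute the Hessian H = grad^2 f:
  H = [[8, -6], [-6, 11]]
Verify stationarity: grad f(x*) = H x* + g = (0, 0).
Eigenvalues of H: 3.3153, 15.6847.
Both eigenvalues > 0, so H is positive definite -> x* is a strict local min.

min


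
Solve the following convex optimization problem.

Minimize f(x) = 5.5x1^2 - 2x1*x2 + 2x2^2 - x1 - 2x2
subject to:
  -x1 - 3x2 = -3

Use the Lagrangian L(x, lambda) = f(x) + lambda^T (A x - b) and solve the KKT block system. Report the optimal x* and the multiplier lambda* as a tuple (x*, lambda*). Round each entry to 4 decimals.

Form the Lagrangian:
  L(x, lambda) = (1/2) x^T Q x + c^T x + lambda^T (A x - b)
Stationarity (grad_x L = 0): Q x + c + A^T lambda = 0.
Primal feasibility: A x = b.

This gives the KKT block system:
  [ Q   A^T ] [ x     ]   [-c ]
  [ A    0  ] [ lambda ] = [ b ]

Solving the linear system:
  x*      = (0.287, 0.9043)
  lambda* = (0.3478)
  f(x*)   = -0.5261

x* = (0.287, 0.9043), lambda* = (0.3478)


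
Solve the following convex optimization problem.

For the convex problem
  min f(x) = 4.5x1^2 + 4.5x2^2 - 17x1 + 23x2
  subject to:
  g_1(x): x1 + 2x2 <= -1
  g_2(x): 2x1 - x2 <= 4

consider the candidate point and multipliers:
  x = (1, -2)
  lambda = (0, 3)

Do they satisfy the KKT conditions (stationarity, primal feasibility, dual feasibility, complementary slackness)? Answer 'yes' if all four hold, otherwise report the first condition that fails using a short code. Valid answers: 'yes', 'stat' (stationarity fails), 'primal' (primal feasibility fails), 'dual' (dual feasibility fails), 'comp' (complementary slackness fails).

Gradient of f: grad f(x) = Q x + c = (-8, 5)
Constraint values g_i(x) = a_i^T x - b_i:
  g_1((1, -2)) = -2
  g_2((1, -2)) = 0
Stationarity residual: grad f(x) + sum_i lambda_i a_i = (-2, 2)
  -> stationarity FAILS
Primal feasibility (all g_i <= 0): OK
Dual feasibility (all lambda_i >= 0): OK
Complementary slackness (lambda_i * g_i(x) = 0 for all i): OK

Verdict: the first failing condition is stationarity -> stat.

stat


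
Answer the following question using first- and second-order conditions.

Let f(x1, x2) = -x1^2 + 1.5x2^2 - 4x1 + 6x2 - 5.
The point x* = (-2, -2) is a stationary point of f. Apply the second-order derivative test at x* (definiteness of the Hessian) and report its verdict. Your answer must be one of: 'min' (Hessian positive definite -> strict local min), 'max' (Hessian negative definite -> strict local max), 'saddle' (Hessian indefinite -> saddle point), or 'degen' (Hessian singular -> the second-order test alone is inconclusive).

Compute the Hessian H = grad^2 f:
  H = [[-2, 0], [0, 3]]
Verify stationarity: grad f(x*) = H x* + g = (0, 0).
Eigenvalues of H: -2, 3.
Eigenvalues have mixed signs, so H is indefinite -> x* is a saddle point.

saddle


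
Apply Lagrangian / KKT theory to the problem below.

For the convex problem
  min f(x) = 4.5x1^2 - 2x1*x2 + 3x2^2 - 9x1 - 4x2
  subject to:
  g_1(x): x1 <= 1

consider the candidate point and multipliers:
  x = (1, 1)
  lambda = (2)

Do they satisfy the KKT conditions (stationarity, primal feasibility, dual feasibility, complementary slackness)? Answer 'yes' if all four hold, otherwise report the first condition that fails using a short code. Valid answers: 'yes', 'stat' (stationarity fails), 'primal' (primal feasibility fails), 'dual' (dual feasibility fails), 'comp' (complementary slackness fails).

Gradient of f: grad f(x) = Q x + c = (-2, 0)
Constraint values g_i(x) = a_i^T x - b_i:
  g_1((1, 1)) = 0
Stationarity residual: grad f(x) + sum_i lambda_i a_i = (0, 0)
  -> stationarity OK
Primal feasibility (all g_i <= 0): OK
Dual feasibility (all lambda_i >= 0): OK
Complementary slackness (lambda_i * g_i(x) = 0 for all i): OK

Verdict: yes, KKT holds.

yes


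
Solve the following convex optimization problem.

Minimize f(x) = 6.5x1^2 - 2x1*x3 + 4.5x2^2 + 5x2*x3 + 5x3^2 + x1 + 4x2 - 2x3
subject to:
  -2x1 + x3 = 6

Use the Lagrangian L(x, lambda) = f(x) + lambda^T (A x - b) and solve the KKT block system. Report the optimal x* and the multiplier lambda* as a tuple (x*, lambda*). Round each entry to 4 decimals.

Form the Lagrangian:
  L(x, lambda) = (1/2) x^T Q x + c^T x + lambda^T (A x - b)
Stationarity (grad_x L = 0): Q x + c + A^T lambda = 0.
Primal feasibility: A x = b.

This gives the KKT block system:
  [ Q   A^T ] [ x     ]   [-c ]
  [ A    0  ] [ lambda ] = [ b ]

Solving the linear system:
  x*      = (-1.9836, -1.5738, 2.0328)
  lambda* = (-14.4262)
  f(x*)   = 37.1066

x* = (-1.9836, -1.5738, 2.0328), lambda* = (-14.4262)


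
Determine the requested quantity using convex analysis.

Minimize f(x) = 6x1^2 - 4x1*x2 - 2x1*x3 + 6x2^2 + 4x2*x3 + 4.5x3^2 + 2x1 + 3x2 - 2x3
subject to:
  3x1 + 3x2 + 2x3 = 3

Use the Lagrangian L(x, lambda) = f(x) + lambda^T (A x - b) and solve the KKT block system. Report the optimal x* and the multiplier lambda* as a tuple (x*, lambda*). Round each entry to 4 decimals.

Form the Lagrangian:
  L(x, lambda) = (1/2) x^T Q x + c^T x + lambda^T (A x - b)
Stationarity (grad_x L = 0): Q x + c + A^T lambda = 0.
Primal feasibility: A x = b.

This gives the KKT block system:
  [ Q   A^T ] [ x     ]   [-c ]
  [ A    0  ] [ lambda ] = [ b ]

Solving the linear system:
  x*      = (0.4345, 0.1231, 0.6636)
  lambda* = (-1.798)
  f(x*)   = 2.6525

x* = (0.4345, 0.1231, 0.6636), lambda* = (-1.798)


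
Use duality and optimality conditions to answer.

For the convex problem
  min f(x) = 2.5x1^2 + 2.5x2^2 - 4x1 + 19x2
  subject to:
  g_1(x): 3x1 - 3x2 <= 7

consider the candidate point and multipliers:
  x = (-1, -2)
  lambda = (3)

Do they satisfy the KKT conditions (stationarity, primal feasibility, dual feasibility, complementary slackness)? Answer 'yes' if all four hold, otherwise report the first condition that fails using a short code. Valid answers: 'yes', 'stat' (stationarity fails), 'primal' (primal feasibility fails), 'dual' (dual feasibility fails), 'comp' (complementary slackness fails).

Gradient of f: grad f(x) = Q x + c = (-9, 9)
Constraint values g_i(x) = a_i^T x - b_i:
  g_1((-1, -2)) = -4
Stationarity residual: grad f(x) + sum_i lambda_i a_i = (0, 0)
  -> stationarity OK
Primal feasibility (all g_i <= 0): OK
Dual feasibility (all lambda_i >= 0): OK
Complementary slackness (lambda_i * g_i(x) = 0 for all i): FAILS

Verdict: the first failing condition is complementary_slackness -> comp.

comp


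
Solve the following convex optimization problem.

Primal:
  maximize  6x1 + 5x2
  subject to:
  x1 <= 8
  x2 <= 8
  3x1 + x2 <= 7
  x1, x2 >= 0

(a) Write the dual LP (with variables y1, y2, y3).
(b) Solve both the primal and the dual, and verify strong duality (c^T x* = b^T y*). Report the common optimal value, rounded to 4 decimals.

The standard primal-dual pair for 'max c^T x s.t. A x <= b, x >= 0' is:
  Dual:  min b^T y  s.t.  A^T y >= c,  y >= 0.

So the dual LP is:
  minimize  8y1 + 8y2 + 7y3
  subject to:
    y1 + 3y3 >= 6
    y2 + y3 >= 5
    y1, y2, y3 >= 0

Solving the primal: x* = (0, 7).
  primal value c^T x* = 35.
Solving the dual: y* = (0, 0, 5).
  dual value b^T y* = 35.
Strong duality: c^T x* = b^T y*. Confirmed.

35


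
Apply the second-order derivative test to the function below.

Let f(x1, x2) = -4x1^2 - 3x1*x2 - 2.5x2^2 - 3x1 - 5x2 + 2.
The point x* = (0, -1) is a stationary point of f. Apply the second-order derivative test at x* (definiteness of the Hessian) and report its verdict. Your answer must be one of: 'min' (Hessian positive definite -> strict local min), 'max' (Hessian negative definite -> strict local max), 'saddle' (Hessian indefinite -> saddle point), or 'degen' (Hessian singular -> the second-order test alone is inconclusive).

Compute the Hessian H = grad^2 f:
  H = [[-8, -3], [-3, -5]]
Verify stationarity: grad f(x*) = H x* + g = (0, 0).
Eigenvalues of H: -9.8541, -3.1459.
Both eigenvalues < 0, so H is negative definite -> x* is a strict local max.

max


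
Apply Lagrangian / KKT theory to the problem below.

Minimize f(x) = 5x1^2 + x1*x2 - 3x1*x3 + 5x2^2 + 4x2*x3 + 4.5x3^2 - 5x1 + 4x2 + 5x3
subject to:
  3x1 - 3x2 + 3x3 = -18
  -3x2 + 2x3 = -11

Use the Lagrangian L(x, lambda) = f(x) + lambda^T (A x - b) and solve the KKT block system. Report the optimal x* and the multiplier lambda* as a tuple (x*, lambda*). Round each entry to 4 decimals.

Form the Lagrangian:
  L(x, lambda) = (1/2) x^T Q x + c^T x + lambda^T (A x - b)
Stationarity (grad_x L = 0): Q x + c + A^T lambda = 0.
Primal feasibility: A x = b.

This gives the KKT block system:
  [ Q   A^T ] [ x     ]   [-c ]
  [ A    0  ] [ lambda ] = [ b ]

Solving the linear system:
  x*      = (-1.3938, 1.7876, -2.8187)
  lambda* = (2.8981, 0.171)
  f(x*)   = 27.0363

x* = (-1.3938, 1.7876, -2.8187), lambda* = (2.8981, 0.171)


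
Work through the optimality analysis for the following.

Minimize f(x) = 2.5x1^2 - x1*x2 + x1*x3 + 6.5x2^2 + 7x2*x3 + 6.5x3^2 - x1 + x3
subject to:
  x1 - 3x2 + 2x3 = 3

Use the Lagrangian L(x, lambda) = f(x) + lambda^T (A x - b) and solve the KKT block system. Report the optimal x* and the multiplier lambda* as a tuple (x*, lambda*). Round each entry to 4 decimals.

Form the Lagrangian:
  L(x, lambda) = (1/2) x^T Q x + c^T x + lambda^T (A x - b)
Stationarity (grad_x L = 0): Q x + c + A^T lambda = 0.
Primal feasibility: A x = b.

This gives the KKT block system:
  [ Q   A^T ] [ x     ]   [-c ]
  [ A    0  ] [ lambda ] = [ b ]

Solving the linear system:
  x*      = (0.3066, -0.5904, 0.4611)
  lambda* = (-1.5845)
  f(x*)   = 2.454

x* = (0.3066, -0.5904, 0.4611), lambda* = (-1.5845)
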